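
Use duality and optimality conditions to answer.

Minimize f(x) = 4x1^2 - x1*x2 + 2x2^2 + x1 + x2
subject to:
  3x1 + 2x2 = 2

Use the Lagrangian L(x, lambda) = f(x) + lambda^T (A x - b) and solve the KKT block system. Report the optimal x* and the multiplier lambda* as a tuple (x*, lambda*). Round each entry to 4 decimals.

Form the Lagrangian:
  L(x, lambda) = (1/2) x^T Q x + c^T x + lambda^T (A x - b)
Stationarity (grad_x L = 0): Q x + c + A^T lambda = 0.
Primal feasibility: A x = b.

This gives the KKT block system:
  [ Q   A^T ] [ x     ]   [-c ]
  [ A    0  ] [ lambda ] = [ b ]

Solving the linear system:
  x*      = (0.375, 0.4375)
  lambda* = (-1.1875)
  f(x*)   = 1.5938

x* = (0.375, 0.4375), lambda* = (-1.1875)


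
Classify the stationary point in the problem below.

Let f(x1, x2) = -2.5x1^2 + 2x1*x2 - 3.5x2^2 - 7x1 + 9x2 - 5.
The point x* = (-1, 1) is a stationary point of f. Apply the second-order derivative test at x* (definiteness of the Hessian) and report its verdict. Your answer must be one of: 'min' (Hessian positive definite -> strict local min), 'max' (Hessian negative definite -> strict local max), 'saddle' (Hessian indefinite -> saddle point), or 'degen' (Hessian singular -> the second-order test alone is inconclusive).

Compute the Hessian H = grad^2 f:
  H = [[-5, 2], [2, -7]]
Verify stationarity: grad f(x*) = H x* + g = (0, 0).
Eigenvalues of H: -8.2361, -3.7639.
Both eigenvalues < 0, so H is negative definite -> x* is a strict local max.

max


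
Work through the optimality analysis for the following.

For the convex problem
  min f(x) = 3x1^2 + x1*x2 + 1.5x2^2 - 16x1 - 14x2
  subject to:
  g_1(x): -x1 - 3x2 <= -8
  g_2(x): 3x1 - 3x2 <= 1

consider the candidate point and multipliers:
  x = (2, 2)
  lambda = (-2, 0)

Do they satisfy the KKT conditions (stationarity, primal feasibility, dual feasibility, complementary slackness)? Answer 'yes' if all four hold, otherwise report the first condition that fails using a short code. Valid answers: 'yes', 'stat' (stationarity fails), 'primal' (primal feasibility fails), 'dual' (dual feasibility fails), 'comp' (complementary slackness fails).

Gradient of f: grad f(x) = Q x + c = (-2, -6)
Constraint values g_i(x) = a_i^T x - b_i:
  g_1((2, 2)) = 0
  g_2((2, 2)) = -1
Stationarity residual: grad f(x) + sum_i lambda_i a_i = (0, 0)
  -> stationarity OK
Primal feasibility (all g_i <= 0): OK
Dual feasibility (all lambda_i >= 0): FAILS
Complementary slackness (lambda_i * g_i(x) = 0 for all i): OK

Verdict: the first failing condition is dual_feasibility -> dual.

dual


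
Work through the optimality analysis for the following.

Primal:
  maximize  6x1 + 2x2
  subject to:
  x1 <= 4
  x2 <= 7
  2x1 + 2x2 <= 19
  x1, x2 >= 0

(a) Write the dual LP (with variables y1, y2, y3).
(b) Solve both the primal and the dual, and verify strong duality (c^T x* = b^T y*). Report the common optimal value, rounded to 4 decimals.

The standard primal-dual pair for 'max c^T x s.t. A x <= b, x >= 0' is:
  Dual:  min b^T y  s.t.  A^T y >= c,  y >= 0.

So the dual LP is:
  minimize  4y1 + 7y2 + 19y3
  subject to:
    y1 + 2y3 >= 6
    y2 + 2y3 >= 2
    y1, y2, y3 >= 0

Solving the primal: x* = (4, 5.5).
  primal value c^T x* = 35.
Solving the dual: y* = (4, 0, 1).
  dual value b^T y* = 35.
Strong duality: c^T x* = b^T y*. Confirmed.

35


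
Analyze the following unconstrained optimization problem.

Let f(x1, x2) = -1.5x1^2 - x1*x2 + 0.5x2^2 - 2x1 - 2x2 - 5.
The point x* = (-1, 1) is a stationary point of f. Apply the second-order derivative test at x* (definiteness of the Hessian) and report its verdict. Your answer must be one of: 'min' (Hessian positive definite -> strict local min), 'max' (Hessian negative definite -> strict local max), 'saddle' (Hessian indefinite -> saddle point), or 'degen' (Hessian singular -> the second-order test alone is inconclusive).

Compute the Hessian H = grad^2 f:
  H = [[-3, -1], [-1, 1]]
Verify stationarity: grad f(x*) = H x* + g = (0, 0).
Eigenvalues of H: -3.2361, 1.2361.
Eigenvalues have mixed signs, so H is indefinite -> x* is a saddle point.

saddle


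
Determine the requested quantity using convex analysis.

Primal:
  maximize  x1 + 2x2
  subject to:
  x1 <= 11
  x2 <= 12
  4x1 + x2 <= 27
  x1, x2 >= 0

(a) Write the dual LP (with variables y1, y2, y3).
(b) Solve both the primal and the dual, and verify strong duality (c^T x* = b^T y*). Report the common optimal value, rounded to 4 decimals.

The standard primal-dual pair for 'max c^T x s.t. A x <= b, x >= 0' is:
  Dual:  min b^T y  s.t.  A^T y >= c,  y >= 0.

So the dual LP is:
  minimize  11y1 + 12y2 + 27y3
  subject to:
    y1 + 4y3 >= 1
    y2 + y3 >= 2
    y1, y2, y3 >= 0

Solving the primal: x* = (3.75, 12).
  primal value c^T x* = 27.75.
Solving the dual: y* = (0, 1.75, 0.25).
  dual value b^T y* = 27.75.
Strong duality: c^T x* = b^T y*. Confirmed.

27.75


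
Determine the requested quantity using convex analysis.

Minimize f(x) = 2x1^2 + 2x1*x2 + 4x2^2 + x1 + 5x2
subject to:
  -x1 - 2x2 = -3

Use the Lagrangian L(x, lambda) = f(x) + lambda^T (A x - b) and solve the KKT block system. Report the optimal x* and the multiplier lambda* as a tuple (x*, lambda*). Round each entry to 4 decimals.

Form the Lagrangian:
  L(x, lambda) = (1/2) x^T Q x + c^T x + lambda^T (A x - b)
Stationarity (grad_x L = 0): Q x + c + A^T lambda = 0.
Primal feasibility: A x = b.

This gives the KKT block system:
  [ Q   A^T ] [ x     ]   [-c ]
  [ A    0  ] [ lambda ] = [ b ]

Solving the linear system:
  x*      = (1.125, 0.9375)
  lambda* = (7.375)
  f(x*)   = 13.9688

x* = (1.125, 0.9375), lambda* = (7.375)


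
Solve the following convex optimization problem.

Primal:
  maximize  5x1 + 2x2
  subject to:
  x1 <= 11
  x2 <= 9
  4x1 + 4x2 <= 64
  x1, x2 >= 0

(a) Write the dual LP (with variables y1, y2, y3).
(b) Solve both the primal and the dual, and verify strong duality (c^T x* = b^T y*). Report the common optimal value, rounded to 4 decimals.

The standard primal-dual pair for 'max c^T x s.t. A x <= b, x >= 0' is:
  Dual:  min b^T y  s.t.  A^T y >= c,  y >= 0.

So the dual LP is:
  minimize  11y1 + 9y2 + 64y3
  subject to:
    y1 + 4y3 >= 5
    y2 + 4y3 >= 2
    y1, y2, y3 >= 0

Solving the primal: x* = (11, 5).
  primal value c^T x* = 65.
Solving the dual: y* = (3, 0, 0.5).
  dual value b^T y* = 65.
Strong duality: c^T x* = b^T y*. Confirmed.

65


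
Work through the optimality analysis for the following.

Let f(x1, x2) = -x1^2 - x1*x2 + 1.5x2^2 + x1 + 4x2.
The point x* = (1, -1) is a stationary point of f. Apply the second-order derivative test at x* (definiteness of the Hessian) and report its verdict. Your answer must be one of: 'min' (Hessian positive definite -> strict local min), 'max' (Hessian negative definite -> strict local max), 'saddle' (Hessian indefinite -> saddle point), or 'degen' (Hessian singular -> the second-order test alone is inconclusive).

Compute the Hessian H = grad^2 f:
  H = [[-2, -1], [-1, 3]]
Verify stationarity: grad f(x*) = H x* + g = (0, 0).
Eigenvalues of H: -2.1926, 3.1926.
Eigenvalues have mixed signs, so H is indefinite -> x* is a saddle point.

saddle


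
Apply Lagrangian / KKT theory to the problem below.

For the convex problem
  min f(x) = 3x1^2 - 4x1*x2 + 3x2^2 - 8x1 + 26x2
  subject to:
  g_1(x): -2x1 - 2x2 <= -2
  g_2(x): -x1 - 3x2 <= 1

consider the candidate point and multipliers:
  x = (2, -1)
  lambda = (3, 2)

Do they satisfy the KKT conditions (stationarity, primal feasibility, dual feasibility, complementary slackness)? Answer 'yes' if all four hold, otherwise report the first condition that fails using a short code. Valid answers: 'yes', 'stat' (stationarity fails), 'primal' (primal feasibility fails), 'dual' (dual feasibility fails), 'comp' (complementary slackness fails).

Gradient of f: grad f(x) = Q x + c = (8, 12)
Constraint values g_i(x) = a_i^T x - b_i:
  g_1((2, -1)) = 0
  g_2((2, -1)) = 0
Stationarity residual: grad f(x) + sum_i lambda_i a_i = (0, 0)
  -> stationarity OK
Primal feasibility (all g_i <= 0): OK
Dual feasibility (all lambda_i >= 0): OK
Complementary slackness (lambda_i * g_i(x) = 0 for all i): OK

Verdict: yes, KKT holds.

yes


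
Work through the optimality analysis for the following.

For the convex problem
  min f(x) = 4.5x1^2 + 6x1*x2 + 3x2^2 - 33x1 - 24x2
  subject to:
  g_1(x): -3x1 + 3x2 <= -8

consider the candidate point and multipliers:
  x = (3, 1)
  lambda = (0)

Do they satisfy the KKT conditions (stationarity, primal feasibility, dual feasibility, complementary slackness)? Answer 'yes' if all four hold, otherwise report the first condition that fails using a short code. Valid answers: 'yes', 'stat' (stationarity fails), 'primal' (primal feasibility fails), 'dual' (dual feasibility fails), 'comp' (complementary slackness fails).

Gradient of f: grad f(x) = Q x + c = (0, 0)
Constraint values g_i(x) = a_i^T x - b_i:
  g_1((3, 1)) = 2
Stationarity residual: grad f(x) + sum_i lambda_i a_i = (0, 0)
  -> stationarity OK
Primal feasibility (all g_i <= 0): FAILS
Dual feasibility (all lambda_i >= 0): OK
Complementary slackness (lambda_i * g_i(x) = 0 for all i): OK

Verdict: the first failing condition is primal_feasibility -> primal.

primal


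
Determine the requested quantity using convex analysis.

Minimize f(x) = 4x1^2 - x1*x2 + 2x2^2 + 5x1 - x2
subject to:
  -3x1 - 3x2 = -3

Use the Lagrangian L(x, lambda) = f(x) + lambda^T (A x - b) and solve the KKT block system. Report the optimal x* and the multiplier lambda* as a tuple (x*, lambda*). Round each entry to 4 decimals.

Form the Lagrangian:
  L(x, lambda) = (1/2) x^T Q x + c^T x + lambda^T (A x - b)
Stationarity (grad_x L = 0): Q x + c + A^T lambda = 0.
Primal feasibility: A x = b.

This gives the KKT block system:
  [ Q   A^T ] [ x     ]   [-c ]
  [ A    0  ] [ lambda ] = [ b ]

Solving the linear system:
  x*      = (-0.0714, 1.0714)
  lambda* = (1.119)
  f(x*)   = 0.9643

x* = (-0.0714, 1.0714), lambda* = (1.119)


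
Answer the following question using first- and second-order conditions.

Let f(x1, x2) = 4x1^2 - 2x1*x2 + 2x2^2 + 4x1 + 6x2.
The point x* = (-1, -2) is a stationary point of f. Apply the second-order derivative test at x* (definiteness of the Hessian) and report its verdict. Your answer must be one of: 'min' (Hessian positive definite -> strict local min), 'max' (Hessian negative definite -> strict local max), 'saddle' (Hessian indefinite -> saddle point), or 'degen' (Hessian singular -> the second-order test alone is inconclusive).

Compute the Hessian H = grad^2 f:
  H = [[8, -2], [-2, 4]]
Verify stationarity: grad f(x*) = H x* + g = (0, 0).
Eigenvalues of H: 3.1716, 8.8284.
Both eigenvalues > 0, so H is positive definite -> x* is a strict local min.

min


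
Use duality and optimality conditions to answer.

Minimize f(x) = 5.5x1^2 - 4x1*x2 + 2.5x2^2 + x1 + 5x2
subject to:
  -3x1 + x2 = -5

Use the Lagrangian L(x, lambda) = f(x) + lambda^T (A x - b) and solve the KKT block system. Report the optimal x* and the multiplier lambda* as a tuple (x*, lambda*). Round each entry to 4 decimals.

Form the Lagrangian:
  L(x, lambda) = (1/2) x^T Q x + c^T x + lambda^T (A x - b)
Stationarity (grad_x L = 0): Q x + c + A^T lambda = 0.
Primal feasibility: A x = b.

This gives the KKT block system:
  [ Q   A^T ] [ x     ]   [-c ]
  [ A    0  ] [ lambda ] = [ b ]

Solving the linear system:
  x*      = (1.2187, -1.3438)
  lambda* = (6.5937)
  f(x*)   = 13.7344

x* = (1.2187, -1.3438), lambda* = (6.5937)


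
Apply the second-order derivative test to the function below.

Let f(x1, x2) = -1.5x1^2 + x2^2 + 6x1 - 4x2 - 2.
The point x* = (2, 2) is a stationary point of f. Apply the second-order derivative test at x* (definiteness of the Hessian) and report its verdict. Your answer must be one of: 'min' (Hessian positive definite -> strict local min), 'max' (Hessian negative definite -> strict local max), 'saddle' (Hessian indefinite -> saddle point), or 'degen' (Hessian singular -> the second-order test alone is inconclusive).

Compute the Hessian H = grad^2 f:
  H = [[-3, 0], [0, 2]]
Verify stationarity: grad f(x*) = H x* + g = (0, 0).
Eigenvalues of H: -3, 2.
Eigenvalues have mixed signs, so H is indefinite -> x* is a saddle point.

saddle


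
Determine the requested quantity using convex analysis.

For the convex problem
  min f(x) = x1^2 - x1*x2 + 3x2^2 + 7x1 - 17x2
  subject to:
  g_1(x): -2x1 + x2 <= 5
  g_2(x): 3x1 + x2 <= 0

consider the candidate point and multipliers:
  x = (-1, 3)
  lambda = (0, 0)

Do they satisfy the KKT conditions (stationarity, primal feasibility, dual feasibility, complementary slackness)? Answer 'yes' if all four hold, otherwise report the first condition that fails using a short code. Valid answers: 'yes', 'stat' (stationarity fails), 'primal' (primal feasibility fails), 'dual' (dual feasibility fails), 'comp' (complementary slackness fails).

Gradient of f: grad f(x) = Q x + c = (2, 2)
Constraint values g_i(x) = a_i^T x - b_i:
  g_1((-1, 3)) = 0
  g_2((-1, 3)) = 0
Stationarity residual: grad f(x) + sum_i lambda_i a_i = (2, 2)
  -> stationarity FAILS
Primal feasibility (all g_i <= 0): OK
Dual feasibility (all lambda_i >= 0): OK
Complementary slackness (lambda_i * g_i(x) = 0 for all i): OK

Verdict: the first failing condition is stationarity -> stat.

stat


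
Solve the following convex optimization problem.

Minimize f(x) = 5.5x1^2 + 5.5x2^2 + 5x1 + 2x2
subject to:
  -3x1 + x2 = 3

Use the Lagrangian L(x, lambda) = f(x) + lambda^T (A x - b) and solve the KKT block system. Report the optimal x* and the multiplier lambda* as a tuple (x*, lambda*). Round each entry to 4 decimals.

Form the Lagrangian:
  L(x, lambda) = (1/2) x^T Q x + c^T x + lambda^T (A x - b)
Stationarity (grad_x L = 0): Q x + c + A^T lambda = 0.
Primal feasibility: A x = b.

This gives the KKT block system:
  [ Q   A^T ] [ x     ]   [-c ]
  [ A    0  ] [ lambda ] = [ b ]

Solving the linear system:
  x*      = (-1, 0)
  lambda* = (-2)
  f(x*)   = 0.5

x* = (-1, 0), lambda* = (-2)


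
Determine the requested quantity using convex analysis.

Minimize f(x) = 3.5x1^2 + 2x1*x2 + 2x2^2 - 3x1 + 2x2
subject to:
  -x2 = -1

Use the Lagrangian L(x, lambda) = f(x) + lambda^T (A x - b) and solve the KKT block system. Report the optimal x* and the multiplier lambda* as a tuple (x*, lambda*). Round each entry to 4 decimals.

Form the Lagrangian:
  L(x, lambda) = (1/2) x^T Q x + c^T x + lambda^T (A x - b)
Stationarity (grad_x L = 0): Q x + c + A^T lambda = 0.
Primal feasibility: A x = b.

This gives the KKT block system:
  [ Q   A^T ] [ x     ]   [-c ]
  [ A    0  ] [ lambda ] = [ b ]

Solving the linear system:
  x*      = (0.1429, 1)
  lambda* = (6.2857)
  f(x*)   = 3.9286

x* = (0.1429, 1), lambda* = (6.2857)


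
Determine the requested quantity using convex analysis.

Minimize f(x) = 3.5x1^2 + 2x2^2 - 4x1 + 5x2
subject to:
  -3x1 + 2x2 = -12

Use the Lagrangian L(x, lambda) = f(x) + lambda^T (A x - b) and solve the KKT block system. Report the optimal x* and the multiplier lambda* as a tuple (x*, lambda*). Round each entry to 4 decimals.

Form the Lagrangian:
  L(x, lambda) = (1/2) x^T Q x + c^T x + lambda^T (A x - b)
Stationarity (grad_x L = 0): Q x + c + A^T lambda = 0.
Primal feasibility: A x = b.

This gives the KKT block system:
  [ Q   A^T ] [ x     ]   [-c ]
  [ A    0  ] [ lambda ] = [ b ]

Solving the linear system:
  x*      = (2.0313, -2.9531)
  lambda* = (3.4063)
  f(x*)   = 8.9922

x* = (2.0313, -2.9531), lambda* = (3.4063)


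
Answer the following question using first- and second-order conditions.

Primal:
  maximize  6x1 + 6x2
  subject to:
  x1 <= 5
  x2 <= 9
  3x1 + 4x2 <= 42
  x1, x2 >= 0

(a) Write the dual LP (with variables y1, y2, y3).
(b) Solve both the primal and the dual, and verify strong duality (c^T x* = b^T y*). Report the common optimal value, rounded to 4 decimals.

The standard primal-dual pair for 'max c^T x s.t. A x <= b, x >= 0' is:
  Dual:  min b^T y  s.t.  A^T y >= c,  y >= 0.

So the dual LP is:
  minimize  5y1 + 9y2 + 42y3
  subject to:
    y1 + 3y3 >= 6
    y2 + 4y3 >= 6
    y1, y2, y3 >= 0

Solving the primal: x* = (5, 6.75).
  primal value c^T x* = 70.5.
Solving the dual: y* = (1.5, 0, 1.5).
  dual value b^T y* = 70.5.
Strong duality: c^T x* = b^T y*. Confirmed.

70.5


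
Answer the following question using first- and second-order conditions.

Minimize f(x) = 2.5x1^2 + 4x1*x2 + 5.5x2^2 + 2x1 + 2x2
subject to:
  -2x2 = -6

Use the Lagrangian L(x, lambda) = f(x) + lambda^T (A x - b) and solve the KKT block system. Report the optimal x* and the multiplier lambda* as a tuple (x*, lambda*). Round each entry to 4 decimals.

Form the Lagrangian:
  L(x, lambda) = (1/2) x^T Q x + c^T x + lambda^T (A x - b)
Stationarity (grad_x L = 0): Q x + c + A^T lambda = 0.
Primal feasibility: A x = b.

This gives the KKT block system:
  [ Q   A^T ] [ x     ]   [-c ]
  [ A    0  ] [ lambda ] = [ b ]

Solving the linear system:
  x*      = (-2.8, 3)
  lambda* = (11.9)
  f(x*)   = 35.9

x* = (-2.8, 3), lambda* = (11.9)


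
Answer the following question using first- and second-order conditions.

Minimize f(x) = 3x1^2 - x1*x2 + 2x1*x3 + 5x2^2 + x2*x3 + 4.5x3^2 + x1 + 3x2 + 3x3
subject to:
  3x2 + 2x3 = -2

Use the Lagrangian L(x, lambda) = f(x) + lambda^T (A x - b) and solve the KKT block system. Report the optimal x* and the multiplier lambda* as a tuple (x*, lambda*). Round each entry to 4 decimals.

Form the Lagrangian:
  L(x, lambda) = (1/2) x^T Q x + c^T x + lambda^T (A x - b)
Stationarity (grad_x L = 0): Q x + c + A^T lambda = 0.
Primal feasibility: A x = b.

This gives the KKT block system:
  [ Q   A^T ] [ x     ]   [-c ]
  [ A    0  ] [ lambda ] = [ b ]

Solving the linear system:
  x*      = (-0.1136, -0.4203, -0.3695)
  lambda* = (0.4864)
  f(x*)   = -0.7551

x* = (-0.1136, -0.4203, -0.3695), lambda* = (0.4864)


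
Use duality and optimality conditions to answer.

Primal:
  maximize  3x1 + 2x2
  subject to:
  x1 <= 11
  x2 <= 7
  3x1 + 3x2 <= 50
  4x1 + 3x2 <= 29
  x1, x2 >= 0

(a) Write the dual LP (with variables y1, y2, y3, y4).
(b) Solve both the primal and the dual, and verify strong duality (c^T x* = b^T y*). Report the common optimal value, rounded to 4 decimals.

The standard primal-dual pair for 'max c^T x s.t. A x <= b, x >= 0' is:
  Dual:  min b^T y  s.t.  A^T y >= c,  y >= 0.

So the dual LP is:
  minimize  11y1 + 7y2 + 50y3 + 29y4
  subject to:
    y1 + 3y3 + 4y4 >= 3
    y2 + 3y3 + 3y4 >= 2
    y1, y2, y3, y4 >= 0

Solving the primal: x* = (7.25, 0).
  primal value c^T x* = 21.75.
Solving the dual: y* = (0, 0, 0, 0.75).
  dual value b^T y* = 21.75.
Strong duality: c^T x* = b^T y*. Confirmed.

21.75


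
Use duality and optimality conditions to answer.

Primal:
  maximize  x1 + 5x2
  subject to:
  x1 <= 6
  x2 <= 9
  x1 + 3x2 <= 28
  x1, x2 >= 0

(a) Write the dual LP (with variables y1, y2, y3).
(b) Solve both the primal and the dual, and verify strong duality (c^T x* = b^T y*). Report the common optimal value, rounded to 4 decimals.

The standard primal-dual pair for 'max c^T x s.t. A x <= b, x >= 0' is:
  Dual:  min b^T y  s.t.  A^T y >= c,  y >= 0.

So the dual LP is:
  minimize  6y1 + 9y2 + 28y3
  subject to:
    y1 + y3 >= 1
    y2 + 3y3 >= 5
    y1, y2, y3 >= 0

Solving the primal: x* = (1, 9).
  primal value c^T x* = 46.
Solving the dual: y* = (0, 2, 1).
  dual value b^T y* = 46.
Strong duality: c^T x* = b^T y*. Confirmed.

46


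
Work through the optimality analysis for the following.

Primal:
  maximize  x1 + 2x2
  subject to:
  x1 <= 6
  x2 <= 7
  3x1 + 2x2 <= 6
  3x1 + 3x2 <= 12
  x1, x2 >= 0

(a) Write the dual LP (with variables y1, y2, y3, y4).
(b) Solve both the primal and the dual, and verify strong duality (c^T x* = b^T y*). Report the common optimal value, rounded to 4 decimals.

The standard primal-dual pair for 'max c^T x s.t. A x <= b, x >= 0' is:
  Dual:  min b^T y  s.t.  A^T y >= c,  y >= 0.

So the dual LP is:
  minimize  6y1 + 7y2 + 6y3 + 12y4
  subject to:
    y1 + 3y3 + 3y4 >= 1
    y2 + 2y3 + 3y4 >= 2
    y1, y2, y3, y4 >= 0

Solving the primal: x* = (0, 3).
  primal value c^T x* = 6.
Solving the dual: y* = (0, 0, 1, 0).
  dual value b^T y* = 6.
Strong duality: c^T x* = b^T y*. Confirmed.

6


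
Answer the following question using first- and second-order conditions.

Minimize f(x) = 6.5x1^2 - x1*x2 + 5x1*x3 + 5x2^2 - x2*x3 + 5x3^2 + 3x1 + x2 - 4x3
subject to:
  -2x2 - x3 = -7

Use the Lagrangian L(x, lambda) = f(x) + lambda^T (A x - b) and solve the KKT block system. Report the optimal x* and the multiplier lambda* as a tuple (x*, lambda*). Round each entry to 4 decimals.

Form the Lagrangian:
  L(x, lambda) = (1/2) x^T Q x + c^T x + lambda^T (A x - b)
Stationarity (grad_x L = 0): Q x + c + A^T lambda = 0.
Primal feasibility: A x = b.

This gives the KKT block system:
  [ Q   A^T ] [ x     ]   [-c ]
  [ A    0  ] [ lambda ] = [ b ]

Solving the linear system:
  x*      = (-0.9191, 2.3683, 2.2633)
  lambda* = (11.6695)
  f(x*)   = 36.1222

x* = (-0.9191, 2.3683, 2.2633), lambda* = (11.6695)


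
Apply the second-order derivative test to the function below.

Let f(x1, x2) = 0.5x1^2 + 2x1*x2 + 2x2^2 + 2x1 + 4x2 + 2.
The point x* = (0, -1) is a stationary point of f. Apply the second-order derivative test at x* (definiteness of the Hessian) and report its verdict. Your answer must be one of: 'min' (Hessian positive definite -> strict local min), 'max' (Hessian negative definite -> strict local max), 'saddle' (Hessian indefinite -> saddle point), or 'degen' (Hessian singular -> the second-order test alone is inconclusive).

Compute the Hessian H = grad^2 f:
  H = [[1, 2], [2, 4]]
Verify stationarity: grad f(x*) = H x* + g = (0, 0).
Eigenvalues of H: 0, 5.
H has a zero eigenvalue (singular; positive semidefinite but not definite), so H is neither positive definite, negative definite, nor indefinite. The second-order test alone is inconclusive -> degen.
(Indeed, f is constant along the null direction of H through x*, so x* is not a strict local extremum.)

degen


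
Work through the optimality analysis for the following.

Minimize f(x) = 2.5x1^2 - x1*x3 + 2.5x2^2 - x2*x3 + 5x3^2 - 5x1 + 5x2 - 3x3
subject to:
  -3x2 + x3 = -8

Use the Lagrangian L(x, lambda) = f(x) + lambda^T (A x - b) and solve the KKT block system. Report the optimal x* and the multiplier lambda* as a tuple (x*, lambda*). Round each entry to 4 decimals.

Form the Lagrangian:
  L(x, lambda) = (1/2) x^T Q x + c^T x + lambda^T (A x - b)
Stationarity (grad_x L = 0): Q x + c + A^T lambda = 0.
Primal feasibility: A x = b.

This gives the KKT block system:
  [ Q   A^T ] [ x     ]   [-c ]
  [ A    0  ] [ lambda ] = [ b ]

Solving the linear system:
  x*      = (1.0115, 2.6858, 0.0573)
  lambda* = (6.1239)
  f(x*)   = 28.5952

x* = (1.0115, 2.6858, 0.0573), lambda* = (6.1239)


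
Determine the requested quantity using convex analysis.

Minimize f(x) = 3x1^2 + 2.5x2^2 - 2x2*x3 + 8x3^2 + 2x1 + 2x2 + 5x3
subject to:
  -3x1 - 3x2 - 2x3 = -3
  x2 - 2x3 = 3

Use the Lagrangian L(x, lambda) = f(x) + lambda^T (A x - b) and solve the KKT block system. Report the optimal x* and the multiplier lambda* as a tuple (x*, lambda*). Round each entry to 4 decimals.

Form the Lagrangian:
  L(x, lambda) = (1/2) x^T Q x + c^T x + lambda^T (A x - b)
Stationarity (grad_x L = 0): Q x + c + A^T lambda = 0.
Primal feasibility: A x = b.

This gives the KKT block system:
  [ Q   A^T ] [ x     ]   [-c ]
  [ A    0  ] [ lambda ] = [ b ]

Solving the linear system:
  x*      = (0.2516, 1.3113, -0.8443)
  lambda* = (1.1698, -6.7358)
  f(x*)   = 11.3105

x* = (0.2516, 1.3113, -0.8443), lambda* = (1.1698, -6.7358)


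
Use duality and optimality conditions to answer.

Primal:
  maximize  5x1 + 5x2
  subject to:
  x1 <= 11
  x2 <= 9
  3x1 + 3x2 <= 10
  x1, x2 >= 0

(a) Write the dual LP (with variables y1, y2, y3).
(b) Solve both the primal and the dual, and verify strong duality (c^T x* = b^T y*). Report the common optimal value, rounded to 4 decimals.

The standard primal-dual pair for 'max c^T x s.t. A x <= b, x >= 0' is:
  Dual:  min b^T y  s.t.  A^T y >= c,  y >= 0.

So the dual LP is:
  minimize  11y1 + 9y2 + 10y3
  subject to:
    y1 + 3y3 >= 5
    y2 + 3y3 >= 5
    y1, y2, y3 >= 0

Solving the primal: x* = (3.3333, 0).
  primal value c^T x* = 16.6667.
Solving the dual: y* = (0, 0, 1.6667).
  dual value b^T y* = 16.6667.
Strong duality: c^T x* = b^T y*. Confirmed.

16.6667


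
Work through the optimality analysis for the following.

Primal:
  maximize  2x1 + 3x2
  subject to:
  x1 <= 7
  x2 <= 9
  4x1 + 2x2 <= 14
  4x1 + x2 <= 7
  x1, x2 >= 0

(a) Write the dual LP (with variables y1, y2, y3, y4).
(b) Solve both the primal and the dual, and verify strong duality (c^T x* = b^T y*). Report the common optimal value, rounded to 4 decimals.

The standard primal-dual pair for 'max c^T x s.t. A x <= b, x >= 0' is:
  Dual:  min b^T y  s.t.  A^T y >= c,  y >= 0.

So the dual LP is:
  minimize  7y1 + 9y2 + 14y3 + 7y4
  subject to:
    y1 + 4y3 + 4y4 >= 2
    y2 + 2y3 + y4 >= 3
    y1, y2, y3, y4 >= 0

Solving the primal: x* = (0, 7).
  primal value c^T x* = 21.
Solving the dual: y* = (0, 0, 0, 3).
  dual value b^T y* = 21.
Strong duality: c^T x* = b^T y*. Confirmed.

21


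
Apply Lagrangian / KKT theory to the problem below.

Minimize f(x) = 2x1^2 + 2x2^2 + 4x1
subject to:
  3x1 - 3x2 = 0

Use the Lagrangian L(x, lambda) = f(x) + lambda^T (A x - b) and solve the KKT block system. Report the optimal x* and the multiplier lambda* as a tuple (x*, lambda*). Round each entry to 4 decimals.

Form the Lagrangian:
  L(x, lambda) = (1/2) x^T Q x + c^T x + lambda^T (A x - b)
Stationarity (grad_x L = 0): Q x + c + A^T lambda = 0.
Primal feasibility: A x = b.

This gives the KKT block system:
  [ Q   A^T ] [ x     ]   [-c ]
  [ A    0  ] [ lambda ] = [ b ]

Solving the linear system:
  x*      = (-0.5, -0.5)
  lambda* = (-0.6667)
  f(x*)   = -1

x* = (-0.5, -0.5), lambda* = (-0.6667)


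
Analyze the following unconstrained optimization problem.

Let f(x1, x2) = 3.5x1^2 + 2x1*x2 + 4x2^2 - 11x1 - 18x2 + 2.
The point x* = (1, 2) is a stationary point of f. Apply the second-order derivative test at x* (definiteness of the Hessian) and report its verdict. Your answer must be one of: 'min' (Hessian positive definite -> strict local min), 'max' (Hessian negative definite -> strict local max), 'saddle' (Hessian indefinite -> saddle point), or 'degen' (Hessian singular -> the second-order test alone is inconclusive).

Compute the Hessian H = grad^2 f:
  H = [[7, 2], [2, 8]]
Verify stationarity: grad f(x*) = H x* + g = (0, 0).
Eigenvalues of H: 5.4384, 9.5616.
Both eigenvalues > 0, so H is positive definite -> x* is a strict local min.

min


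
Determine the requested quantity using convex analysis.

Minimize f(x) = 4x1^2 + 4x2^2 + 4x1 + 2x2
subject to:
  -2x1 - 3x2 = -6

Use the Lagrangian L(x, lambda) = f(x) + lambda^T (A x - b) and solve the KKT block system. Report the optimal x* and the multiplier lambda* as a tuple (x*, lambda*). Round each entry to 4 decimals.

Form the Lagrangian:
  L(x, lambda) = (1/2) x^T Q x + c^T x + lambda^T (A x - b)
Stationarity (grad_x L = 0): Q x + c + A^T lambda = 0.
Primal feasibility: A x = b.

This gives the KKT block system:
  [ Q   A^T ] [ x     ]   [-c ]
  [ A    0  ] [ lambda ] = [ b ]

Solving the linear system:
  x*      = (0.6923, 1.5385)
  lambda* = (4.7692)
  f(x*)   = 17.2308

x* = (0.6923, 1.5385), lambda* = (4.7692)


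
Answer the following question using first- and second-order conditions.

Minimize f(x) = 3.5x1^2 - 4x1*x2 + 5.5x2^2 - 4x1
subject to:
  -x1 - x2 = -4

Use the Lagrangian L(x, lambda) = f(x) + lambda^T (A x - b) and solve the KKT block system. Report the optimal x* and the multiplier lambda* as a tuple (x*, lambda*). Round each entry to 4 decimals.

Form the Lagrangian:
  L(x, lambda) = (1/2) x^T Q x + c^T x + lambda^T (A x - b)
Stationarity (grad_x L = 0): Q x + c + A^T lambda = 0.
Primal feasibility: A x = b.

This gives the KKT block system:
  [ Q   A^T ] [ x     ]   [-c ]
  [ A    0  ] [ lambda ] = [ b ]

Solving the linear system:
  x*      = (2.4615, 1.5385)
  lambda* = (7.0769)
  f(x*)   = 9.2308

x* = (2.4615, 1.5385), lambda* = (7.0769)


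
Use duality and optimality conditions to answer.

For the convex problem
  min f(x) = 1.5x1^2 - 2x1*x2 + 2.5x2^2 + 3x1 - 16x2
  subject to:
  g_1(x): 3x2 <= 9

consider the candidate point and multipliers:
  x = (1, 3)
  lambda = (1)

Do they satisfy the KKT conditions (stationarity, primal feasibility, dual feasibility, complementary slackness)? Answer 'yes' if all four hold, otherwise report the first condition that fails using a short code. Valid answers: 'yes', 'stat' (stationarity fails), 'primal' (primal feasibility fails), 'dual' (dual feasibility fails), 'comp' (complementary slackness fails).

Gradient of f: grad f(x) = Q x + c = (0, -3)
Constraint values g_i(x) = a_i^T x - b_i:
  g_1((1, 3)) = 0
Stationarity residual: grad f(x) + sum_i lambda_i a_i = (0, 0)
  -> stationarity OK
Primal feasibility (all g_i <= 0): OK
Dual feasibility (all lambda_i >= 0): OK
Complementary slackness (lambda_i * g_i(x) = 0 for all i): OK

Verdict: yes, KKT holds.

yes


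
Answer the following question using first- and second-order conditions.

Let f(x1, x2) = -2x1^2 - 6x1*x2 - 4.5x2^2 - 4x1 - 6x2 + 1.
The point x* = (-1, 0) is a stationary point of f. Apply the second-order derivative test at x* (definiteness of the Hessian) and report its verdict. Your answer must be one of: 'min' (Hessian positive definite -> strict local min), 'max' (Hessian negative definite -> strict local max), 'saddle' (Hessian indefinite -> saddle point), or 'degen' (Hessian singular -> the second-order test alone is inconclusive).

Compute the Hessian H = grad^2 f:
  H = [[-4, -6], [-6, -9]]
Verify stationarity: grad f(x*) = H x* + g = (0, 0).
Eigenvalues of H: -13, 0.
H has a zero eigenvalue (singular; negative semidefinite but not definite), so H is neither positive definite, negative definite, nor indefinite. The second-order test alone is inconclusive -> degen.
(Indeed, f is constant along the null direction of H through x*, so x* is not a strict local extremum.)

degen


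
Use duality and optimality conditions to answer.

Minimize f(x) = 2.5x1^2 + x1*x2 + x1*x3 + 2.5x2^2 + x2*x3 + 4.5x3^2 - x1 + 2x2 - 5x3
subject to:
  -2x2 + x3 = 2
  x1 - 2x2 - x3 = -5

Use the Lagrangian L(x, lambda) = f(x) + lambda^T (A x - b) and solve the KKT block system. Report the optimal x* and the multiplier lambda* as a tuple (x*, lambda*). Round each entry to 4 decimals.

Form the Lagrangian:
  L(x, lambda) = (1/2) x^T Q x + c^T x + lambda^T (A x - b)
Stationarity (grad_x L = 0): Q x + c + A^T lambda = 0.
Primal feasibility: A x = b.

This gives the KKT block system:
  [ Q   A^T ] [ x     ]   [-c ]
  [ A    0  ] [ lambda ] = [ b ]

Solving the linear system:
  x*      = (-2.0604, 0.2349, 2.4698)
  lambda* = (-6.8054, 8.5973)
  f(x*)   = 23.3893

x* = (-2.0604, 0.2349, 2.4698), lambda* = (-6.8054, 8.5973)


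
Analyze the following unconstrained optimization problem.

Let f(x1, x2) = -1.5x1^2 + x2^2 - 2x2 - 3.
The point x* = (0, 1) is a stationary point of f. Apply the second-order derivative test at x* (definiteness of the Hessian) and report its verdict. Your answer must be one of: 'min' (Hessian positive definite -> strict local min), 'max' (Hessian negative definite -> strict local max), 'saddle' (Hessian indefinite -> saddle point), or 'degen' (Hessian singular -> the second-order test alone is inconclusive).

Compute the Hessian H = grad^2 f:
  H = [[-3, 0], [0, 2]]
Verify stationarity: grad f(x*) = H x* + g = (0, 0).
Eigenvalues of H: -3, 2.
Eigenvalues have mixed signs, so H is indefinite -> x* is a saddle point.

saddle


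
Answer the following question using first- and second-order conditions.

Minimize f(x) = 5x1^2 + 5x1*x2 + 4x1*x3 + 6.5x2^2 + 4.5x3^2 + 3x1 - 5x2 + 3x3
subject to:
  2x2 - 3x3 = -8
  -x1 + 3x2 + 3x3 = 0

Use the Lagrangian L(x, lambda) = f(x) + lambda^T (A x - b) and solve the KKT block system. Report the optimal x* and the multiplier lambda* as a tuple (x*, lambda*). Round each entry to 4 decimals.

Form the Lagrangian:
  L(x, lambda) = (1/2) x^T Q x + c^T x + lambda^T (A x - b)
Stationarity (grad_x L = 0): Q x + c + A^T lambda = 0.
Primal feasibility: A x = b.

This gives the KKT block system:
  [ Q   A^T ] [ x     ]   [-c ]
  [ A    0  ] [ lambda ] = [ b ]

Solving the linear system:
  x*      = (0.1048, -1.579, 1.614)
  lambda* = (8.5897, 2.6081)
  f(x*)   = 40.8846

x* = (0.1048, -1.579, 1.614), lambda* = (8.5897, 2.6081)


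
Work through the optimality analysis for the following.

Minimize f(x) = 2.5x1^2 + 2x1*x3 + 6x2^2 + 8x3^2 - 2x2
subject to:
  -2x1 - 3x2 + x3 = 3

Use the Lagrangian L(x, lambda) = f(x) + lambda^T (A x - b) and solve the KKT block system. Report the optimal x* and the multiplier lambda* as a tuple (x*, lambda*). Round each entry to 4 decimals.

Form the Lagrangian:
  L(x, lambda) = (1/2) x^T Q x + c^T x + lambda^T (A x - b)
Stationarity (grad_x L = 0): Q x + c + A^T lambda = 0.
Primal feasibility: A x = b.

This gives the KKT block system:
  [ Q   A^T ] [ x     ]   [-c ]
  [ A    0  ] [ lambda ] = [ b ]

Solving the linear system:
  x*      = (-0.8881, -0.3296, 0.2351)
  lambda* = (-1.9851)
  f(x*)   = 3.3072

x* = (-0.8881, -0.3296, 0.2351), lambda* = (-1.9851)


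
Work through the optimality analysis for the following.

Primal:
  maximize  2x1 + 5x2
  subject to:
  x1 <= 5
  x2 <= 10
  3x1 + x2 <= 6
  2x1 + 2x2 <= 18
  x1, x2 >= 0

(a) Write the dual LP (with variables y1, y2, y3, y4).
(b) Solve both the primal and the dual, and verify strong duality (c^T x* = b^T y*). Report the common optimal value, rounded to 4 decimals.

The standard primal-dual pair for 'max c^T x s.t. A x <= b, x >= 0' is:
  Dual:  min b^T y  s.t.  A^T y >= c,  y >= 0.

So the dual LP is:
  minimize  5y1 + 10y2 + 6y3 + 18y4
  subject to:
    y1 + 3y3 + 2y4 >= 2
    y2 + y3 + 2y4 >= 5
    y1, y2, y3, y4 >= 0

Solving the primal: x* = (0, 6).
  primal value c^T x* = 30.
Solving the dual: y* = (0, 0, 5, 0).
  dual value b^T y* = 30.
Strong duality: c^T x* = b^T y*. Confirmed.

30


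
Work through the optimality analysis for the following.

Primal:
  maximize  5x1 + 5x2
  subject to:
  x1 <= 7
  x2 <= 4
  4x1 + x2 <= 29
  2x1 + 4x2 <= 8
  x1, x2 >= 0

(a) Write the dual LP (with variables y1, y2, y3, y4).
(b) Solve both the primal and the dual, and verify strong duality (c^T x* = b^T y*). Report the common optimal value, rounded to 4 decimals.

The standard primal-dual pair for 'max c^T x s.t. A x <= b, x >= 0' is:
  Dual:  min b^T y  s.t.  A^T y >= c,  y >= 0.

So the dual LP is:
  minimize  7y1 + 4y2 + 29y3 + 8y4
  subject to:
    y1 + 4y3 + 2y4 >= 5
    y2 + y3 + 4y4 >= 5
    y1, y2, y3, y4 >= 0

Solving the primal: x* = (4, 0).
  primal value c^T x* = 20.
Solving the dual: y* = (0, 0, 0, 2.5).
  dual value b^T y* = 20.
Strong duality: c^T x* = b^T y*. Confirmed.

20


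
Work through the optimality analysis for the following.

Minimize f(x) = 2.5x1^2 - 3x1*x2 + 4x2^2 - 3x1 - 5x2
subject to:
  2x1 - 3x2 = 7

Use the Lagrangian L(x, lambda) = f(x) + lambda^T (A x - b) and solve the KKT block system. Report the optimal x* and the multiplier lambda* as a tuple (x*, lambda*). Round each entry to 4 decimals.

Form the Lagrangian:
  L(x, lambda) = (1/2) x^T Q x + c^T x + lambda^T (A x - b)
Stationarity (grad_x L = 0): Q x + c + A^T lambda = 0.
Primal feasibility: A x = b.

This gives the KKT block system:
  [ Q   A^T ] [ x     ]   [-c ]
  [ A    0  ] [ lambda ] = [ b ]

Solving the linear system:
  x*      = (2.5854, -0.6098)
  lambda* = (-5.878)
  f(x*)   = 18.2195

x* = (2.5854, -0.6098), lambda* = (-5.878)


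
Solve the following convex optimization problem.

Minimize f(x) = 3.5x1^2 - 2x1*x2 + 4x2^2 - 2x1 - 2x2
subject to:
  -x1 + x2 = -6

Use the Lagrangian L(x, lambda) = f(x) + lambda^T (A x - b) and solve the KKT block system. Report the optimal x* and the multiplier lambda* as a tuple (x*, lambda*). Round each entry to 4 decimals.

Form the Lagrangian:
  L(x, lambda) = (1/2) x^T Q x + c^T x + lambda^T (A x - b)
Stationarity (grad_x L = 0): Q x + c + A^T lambda = 0.
Primal feasibility: A x = b.

This gives the KKT block system:
  [ Q   A^T ] [ x     ]   [-c ]
  [ A    0  ] [ lambda ] = [ b ]

Solving the linear system:
  x*      = (3.6364, -2.3636)
  lambda* = (28.1818)
  f(x*)   = 83.2727

x* = (3.6364, -2.3636), lambda* = (28.1818)


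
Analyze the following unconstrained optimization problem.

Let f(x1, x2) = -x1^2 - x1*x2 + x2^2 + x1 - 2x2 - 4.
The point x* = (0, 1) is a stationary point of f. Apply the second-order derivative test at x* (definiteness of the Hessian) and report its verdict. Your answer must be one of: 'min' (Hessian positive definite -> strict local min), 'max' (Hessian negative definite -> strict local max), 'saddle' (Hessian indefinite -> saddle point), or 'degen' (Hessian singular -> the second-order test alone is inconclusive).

Compute the Hessian H = grad^2 f:
  H = [[-2, -1], [-1, 2]]
Verify stationarity: grad f(x*) = H x* + g = (0, 0).
Eigenvalues of H: -2.2361, 2.2361.
Eigenvalues have mixed signs, so H is indefinite -> x* is a saddle point.

saddle


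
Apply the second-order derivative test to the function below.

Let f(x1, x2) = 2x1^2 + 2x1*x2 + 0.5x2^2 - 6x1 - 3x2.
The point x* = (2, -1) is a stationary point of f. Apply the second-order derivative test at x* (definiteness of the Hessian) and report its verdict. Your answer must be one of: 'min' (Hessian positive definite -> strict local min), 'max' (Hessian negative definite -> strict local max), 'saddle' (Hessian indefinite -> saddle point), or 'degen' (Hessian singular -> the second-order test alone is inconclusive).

Compute the Hessian H = grad^2 f:
  H = [[4, 2], [2, 1]]
Verify stationarity: grad f(x*) = H x* + g = (0, 0).
Eigenvalues of H: 0, 5.
H has a zero eigenvalue (singular; positive semidefinite but not definite), so H is neither positive definite, negative definite, nor indefinite. The second-order test alone is inconclusive -> degen.
(Indeed, f is constant along the null direction of H through x*, so x* is not a strict local extremum.)

degen


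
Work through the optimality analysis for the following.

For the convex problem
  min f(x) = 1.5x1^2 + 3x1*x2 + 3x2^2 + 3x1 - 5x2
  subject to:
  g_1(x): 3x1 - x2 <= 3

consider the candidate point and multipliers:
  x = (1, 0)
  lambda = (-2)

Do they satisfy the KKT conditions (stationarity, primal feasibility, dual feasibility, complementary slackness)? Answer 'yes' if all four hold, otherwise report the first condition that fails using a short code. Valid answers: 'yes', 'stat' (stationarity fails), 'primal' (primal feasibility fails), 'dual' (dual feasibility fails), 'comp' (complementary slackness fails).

Gradient of f: grad f(x) = Q x + c = (6, -2)
Constraint values g_i(x) = a_i^T x - b_i:
  g_1((1, 0)) = 0
Stationarity residual: grad f(x) + sum_i lambda_i a_i = (0, 0)
  -> stationarity OK
Primal feasibility (all g_i <= 0): OK
Dual feasibility (all lambda_i >= 0): FAILS
Complementary slackness (lambda_i * g_i(x) = 0 for all i): OK

Verdict: the first failing condition is dual_feasibility -> dual.

dual


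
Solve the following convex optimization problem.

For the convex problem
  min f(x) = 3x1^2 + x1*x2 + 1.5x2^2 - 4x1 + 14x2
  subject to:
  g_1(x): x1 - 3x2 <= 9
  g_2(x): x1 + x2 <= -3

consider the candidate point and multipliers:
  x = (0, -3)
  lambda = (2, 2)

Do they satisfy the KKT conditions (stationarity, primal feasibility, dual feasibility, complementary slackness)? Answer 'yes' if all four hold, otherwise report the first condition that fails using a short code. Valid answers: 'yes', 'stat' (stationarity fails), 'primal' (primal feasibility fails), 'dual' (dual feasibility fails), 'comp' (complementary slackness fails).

Gradient of f: grad f(x) = Q x + c = (-7, 5)
Constraint values g_i(x) = a_i^T x - b_i:
  g_1((0, -3)) = 0
  g_2((0, -3)) = 0
Stationarity residual: grad f(x) + sum_i lambda_i a_i = (-3, 1)
  -> stationarity FAILS
Primal feasibility (all g_i <= 0): OK
Dual feasibility (all lambda_i >= 0): OK
Complementary slackness (lambda_i * g_i(x) = 0 for all i): OK

Verdict: the first failing condition is stationarity -> stat.

stat


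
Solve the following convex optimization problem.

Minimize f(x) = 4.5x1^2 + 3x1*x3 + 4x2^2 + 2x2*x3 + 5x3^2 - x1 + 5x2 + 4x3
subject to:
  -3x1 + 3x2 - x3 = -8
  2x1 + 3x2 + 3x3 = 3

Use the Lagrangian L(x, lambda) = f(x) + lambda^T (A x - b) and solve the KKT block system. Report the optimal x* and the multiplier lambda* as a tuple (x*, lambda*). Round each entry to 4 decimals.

Form the Lagrangian:
  L(x, lambda) = (1/2) x^T Q x + c^T x + lambda^T (A x - b)
Stationarity (grad_x L = 0): Q x + c + A^T lambda = 0.
Primal feasibility: A x = b.

This gives the KKT block system:
  [ Q   A^T ] [ x     ]   [-c ]
  [ A    0  ] [ lambda ] = [ b ]

Solving the linear system:
  x*      = (1.7596, -0.7235, 0.5505)
  lambda* = (3.2559, -3.3601)
  f(x*)   = 16.4762

x* = (1.7596, -0.7235, 0.5505), lambda* = (3.2559, -3.3601)
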